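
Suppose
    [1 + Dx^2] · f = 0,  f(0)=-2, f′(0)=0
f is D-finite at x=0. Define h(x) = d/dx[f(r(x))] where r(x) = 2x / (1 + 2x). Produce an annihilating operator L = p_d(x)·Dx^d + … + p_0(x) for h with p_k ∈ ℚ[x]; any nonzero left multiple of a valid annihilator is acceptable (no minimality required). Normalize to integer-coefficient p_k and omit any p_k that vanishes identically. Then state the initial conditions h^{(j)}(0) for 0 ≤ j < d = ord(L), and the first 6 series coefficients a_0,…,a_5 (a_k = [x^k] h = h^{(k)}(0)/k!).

L = (28 + 96·x + 96·x^2) + (12 + 72·x + 144·x^2 + 96·x^3)·Dx + (1 + 8·x + 24·x^2 + 32·x^3 + 16·x^4)·Dx^2  (order 2).
h: a_k = 0, 8, -48, 560/3, -1760/3, 24016/15, …
ICs: h(0) = 0, h′(0) = 8.

f: a_k = -2, 0, 1, 0, -1/12, 0, …
Substitute x→r, Dx→(1/r')Dx; clear ⇒ L₀.
Differentiate: ansatz ord ≤ ord L₀ ⇒ L.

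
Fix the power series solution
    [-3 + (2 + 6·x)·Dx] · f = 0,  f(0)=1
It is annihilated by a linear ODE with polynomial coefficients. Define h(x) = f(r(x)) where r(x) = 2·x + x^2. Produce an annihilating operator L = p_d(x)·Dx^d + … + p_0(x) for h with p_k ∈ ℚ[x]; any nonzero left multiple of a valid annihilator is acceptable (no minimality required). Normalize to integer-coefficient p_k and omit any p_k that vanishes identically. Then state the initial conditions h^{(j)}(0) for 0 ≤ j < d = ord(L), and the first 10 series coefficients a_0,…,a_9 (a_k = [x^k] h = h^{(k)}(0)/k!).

f: a_k = 1, 3/2, -9/8, 27/16, -405/128, 1701/256, -15309/1024, 72171/2048, -2814669/32768, 14073345/65536, …
Substitute x→r, Dx→(1/r')Dx; clear ⇒ L₀.
L = (-3 - 3·x) + (1 + 6·x + 3·x^2)·Dx  (order 1).
h: a_k = 1, 3, -3, 9, -63/2, 243/2, -999/2, 4293/2, -76221/8, 346761/8, …
ICs: h(0) = 1.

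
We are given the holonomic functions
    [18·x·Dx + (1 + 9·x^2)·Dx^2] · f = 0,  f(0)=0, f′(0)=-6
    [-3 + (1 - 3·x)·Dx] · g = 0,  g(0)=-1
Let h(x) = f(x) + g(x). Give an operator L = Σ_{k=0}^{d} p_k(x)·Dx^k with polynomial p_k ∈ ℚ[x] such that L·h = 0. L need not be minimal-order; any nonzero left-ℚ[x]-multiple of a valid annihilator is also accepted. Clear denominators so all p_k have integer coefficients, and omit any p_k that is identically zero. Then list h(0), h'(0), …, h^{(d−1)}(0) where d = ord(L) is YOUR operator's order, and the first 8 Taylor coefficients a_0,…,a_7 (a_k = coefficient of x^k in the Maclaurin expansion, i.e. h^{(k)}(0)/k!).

L = (18 - 216·x - 486·x^2)·Dx + (-12 + 18·x - 108·x^2 - 486·x^3)·Dx^2 + (1 - 81·x^4)·Dx^3  (order 3).
h: a_k = -1, -9, -9, -9, -81, -1701/5, -729, -10935/7, …
ICs: h(0) = -1, h′(0) = -9, h′′(0) = -18.

f: a_k = 0, -6, 0, 18, 0, -486/5, 0, 4374/7, …
g: a_k = -1, -3, -9, -27, -81, -243, -729, -2187, …
Weyl lclm of L_f,L_g ⇒ L₀ (ord ≤ 3).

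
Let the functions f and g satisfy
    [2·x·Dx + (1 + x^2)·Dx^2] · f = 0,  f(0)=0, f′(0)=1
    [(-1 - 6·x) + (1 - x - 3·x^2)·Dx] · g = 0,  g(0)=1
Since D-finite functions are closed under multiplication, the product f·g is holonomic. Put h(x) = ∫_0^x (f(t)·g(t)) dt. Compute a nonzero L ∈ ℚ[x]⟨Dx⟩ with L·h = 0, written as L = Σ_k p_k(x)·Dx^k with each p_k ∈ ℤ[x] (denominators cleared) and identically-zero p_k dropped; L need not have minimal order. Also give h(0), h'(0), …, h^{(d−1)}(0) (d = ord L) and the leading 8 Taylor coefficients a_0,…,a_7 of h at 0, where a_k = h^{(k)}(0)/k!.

f: a_k = 0, 1, 0, -1/3, 0, 1/5, 0, -1/7, …
g: a_k = 1, 1, 4, 7, 19, 40, 97, 217, …
Sym-product of L_f,L_g gives L₀ (≤ ord 2).
h=∫₀ˣh₀: take L = L₀·Dx.
L = (6 + 2·x + 18·x^2)·Dx + (2 + 10·x + 4·x^2 + 18·x^3)·Dx^2 + (-1 + x + 2·x^2 + x^3 + 3·x^4)·Dx^3  (order 3).
h: a_k = 0, 0, 1/2, 1/3, 11/12, 4/3, 134/45, 568/105, …
ICs: h(0) = 0, h′(0) = 0, h′′(0) = 1.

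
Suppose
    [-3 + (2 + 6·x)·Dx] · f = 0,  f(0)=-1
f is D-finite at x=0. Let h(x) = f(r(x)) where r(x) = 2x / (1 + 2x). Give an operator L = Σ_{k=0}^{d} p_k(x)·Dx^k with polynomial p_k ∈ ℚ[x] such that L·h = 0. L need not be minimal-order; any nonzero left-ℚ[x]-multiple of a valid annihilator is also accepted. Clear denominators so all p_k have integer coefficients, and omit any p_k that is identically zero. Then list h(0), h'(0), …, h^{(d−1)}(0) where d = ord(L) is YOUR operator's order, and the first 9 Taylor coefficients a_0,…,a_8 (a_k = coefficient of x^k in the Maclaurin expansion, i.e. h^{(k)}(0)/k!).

f: a_k = -1, -3/2, 9/8, -27/16, 405/128, -1701/256, 15309/1024, -72171/2048, 2814669/32768, …
Substitute x→r, Dx→(1/r')Dx; clear ⇒ L₀.
L = -3 + (1 + 10·x + 16·x^2)·Dx  (order 1).
h: a_k = -1, -3, 21/2, -87/2, 1677/8, -9069/8, 106305/16, -658335/16, 33903165/128, …
ICs: h(0) = -1.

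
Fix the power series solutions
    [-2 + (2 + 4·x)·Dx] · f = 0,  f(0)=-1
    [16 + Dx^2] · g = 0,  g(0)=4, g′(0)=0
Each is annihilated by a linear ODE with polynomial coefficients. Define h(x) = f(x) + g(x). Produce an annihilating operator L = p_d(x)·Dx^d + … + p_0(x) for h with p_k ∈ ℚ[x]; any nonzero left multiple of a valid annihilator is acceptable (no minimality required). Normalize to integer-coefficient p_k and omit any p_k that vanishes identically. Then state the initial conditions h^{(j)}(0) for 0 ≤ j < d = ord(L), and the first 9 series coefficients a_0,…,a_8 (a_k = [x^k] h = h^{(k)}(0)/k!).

L = (-304 - 1024·x - 1024·x^2) + (240 + 1504·x + 3072·x^2 + 2048·x^3)·Dx + (-19 - 64·x - 64·x^2)·Dx^2 + (15 + 94·x + 192·x^2 + 128·x^3)·Dx^3  (order 3).
h: a_k = 3, -1, -63/2, -1/2, 1039/24, -7/8, -15439/720, -33/16, 397279/40320, …
ICs: h(0) = 3, h′(0) = -1, h′′(0) = -63.

f: a_k = -1, -1, 1/2, -1/2, 5/8, -7/8, 21/16, -33/16, 429/128, …
g: a_k = 4, 0, -32, 0, 128/3, 0, -1024/45, 0, 2048/315, …
f+g: L₀ = lclm(L_f,L_g), ord ≤ 1+2.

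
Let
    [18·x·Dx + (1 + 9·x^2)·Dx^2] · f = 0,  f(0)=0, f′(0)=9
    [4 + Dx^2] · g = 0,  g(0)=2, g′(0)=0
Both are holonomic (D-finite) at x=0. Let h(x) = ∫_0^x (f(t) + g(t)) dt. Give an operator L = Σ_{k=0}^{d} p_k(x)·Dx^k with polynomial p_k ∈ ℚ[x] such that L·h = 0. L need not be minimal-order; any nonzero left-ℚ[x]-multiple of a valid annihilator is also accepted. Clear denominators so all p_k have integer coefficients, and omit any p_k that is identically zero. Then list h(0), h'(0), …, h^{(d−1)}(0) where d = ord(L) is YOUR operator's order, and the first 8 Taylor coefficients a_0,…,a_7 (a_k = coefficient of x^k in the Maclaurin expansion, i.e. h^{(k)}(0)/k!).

L = (-3744·x + 37584·x^3 + 11664·x^5)·Dx^2 + (-28 + 864·x^2 + 10692·x^4 + 5832·x^6)·Dx^3 + (-936·x + 9396·x^3 + 2916·x^5)·Dx^4 + (-7 + 216·x^2 + 2673·x^4 + 1458·x^6)·Dx^5  (order 5).
h: a_k = 0, 2, 9/2, -4/3, -27/4, 4/15, 243/10, -8/315, …
ICs: h(0) = 0, h′(0) = 2, h′′(0) = 9, h′′′(0) = -8, h′′′′(0) = -162.

f: a_k = 0, 9, 0, -27, 0, 729/5, 0, -6561/7, …
g: a_k = 2, 0, -4, 0, 4/3, 0, -8/45, 0, …
Weyl lclm of L_f,L_g ⇒ L₀ (ord ≤ 4).
h=∫₀ˣh₀: take L = L₀·Dx.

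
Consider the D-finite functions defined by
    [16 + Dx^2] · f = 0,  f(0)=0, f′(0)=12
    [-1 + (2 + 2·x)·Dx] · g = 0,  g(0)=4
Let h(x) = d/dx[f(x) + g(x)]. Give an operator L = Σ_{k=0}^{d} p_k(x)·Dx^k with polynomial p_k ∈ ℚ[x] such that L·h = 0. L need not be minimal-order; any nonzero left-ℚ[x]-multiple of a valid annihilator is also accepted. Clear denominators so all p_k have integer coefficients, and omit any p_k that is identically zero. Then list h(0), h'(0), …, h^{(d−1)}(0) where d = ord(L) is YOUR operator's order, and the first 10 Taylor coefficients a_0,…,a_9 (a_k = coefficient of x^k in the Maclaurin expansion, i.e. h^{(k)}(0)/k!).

L = (-1264 - 2048·x - 1024·x^2) + (-2144 - 6240·x - 6144·x^2 - 2048·x^3)·Dx + (-79 - 128·x - 64·x^2)·Dx^2 + (-134 - 390·x - 384·x^2 - 128·x^3)·Dx^3  (order 3).
h: a_k = 14, -1, -381/4, -5/8, 8227/64, -63/128, -520823/7680, -429/1024, 34230107/1720320, -12155/32768, …
ICs: h(0) = 14, h′(0) = -1, h′′(0) = -381/2.

f: a_k = 0, 12, 0, -32, 0, 128/5, 0, -1024/105, 0, 2048/945, …
g: a_k = 4, 2, -1/2, 1/4, -5/32, 7/64, -21/256, 33/512, -429/8192, 715/16384, …
h₀=f+g: left-lcm gives L₀, ord ≤ 3.
Differentiate: ansatz ord ≤ ord L₀ ⇒ L.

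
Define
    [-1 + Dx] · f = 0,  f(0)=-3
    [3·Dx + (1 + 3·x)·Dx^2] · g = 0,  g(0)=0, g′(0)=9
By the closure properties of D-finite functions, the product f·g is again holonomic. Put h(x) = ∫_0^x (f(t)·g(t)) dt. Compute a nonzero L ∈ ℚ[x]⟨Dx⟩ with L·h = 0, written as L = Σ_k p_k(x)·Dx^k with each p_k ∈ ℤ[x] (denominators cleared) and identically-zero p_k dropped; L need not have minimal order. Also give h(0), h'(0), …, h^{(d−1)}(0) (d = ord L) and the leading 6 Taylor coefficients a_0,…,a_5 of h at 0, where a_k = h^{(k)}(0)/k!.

L = (-2 + 3·x)·Dx + (1 - 6·x)·Dx^2 + (1 + 3·x)·Dx^3  (order 3).
h: a_k = 0, 0, -27/2, 9/2, -27/2, 117/5, …
ICs: h(0) = 0, h′(0) = 0, h′′(0) = -27.

f: a_k = -3, -3, -3/2, -1/2, -1/8, -1/40, …
g: a_k = 0, 9, -27/2, 27, -243/4, 729/5, …
h₀=f·g: eliminate ⇒ L₀, order ≤ 1·2.
∫: right-multiply L₀ by Dx.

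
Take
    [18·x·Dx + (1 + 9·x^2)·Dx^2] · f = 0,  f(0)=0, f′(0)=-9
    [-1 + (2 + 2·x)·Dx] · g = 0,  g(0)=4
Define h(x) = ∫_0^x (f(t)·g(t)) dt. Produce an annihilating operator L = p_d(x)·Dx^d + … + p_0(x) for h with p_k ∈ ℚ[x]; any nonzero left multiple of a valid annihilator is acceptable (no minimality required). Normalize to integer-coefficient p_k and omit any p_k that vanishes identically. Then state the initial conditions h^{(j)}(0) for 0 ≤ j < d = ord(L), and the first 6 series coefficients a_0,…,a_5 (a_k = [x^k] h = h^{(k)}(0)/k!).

L = (3 - 36·x - 9·x^2)·Dx + (-4 + 68·x + 108·x^2 + 36·x^3)·Dx^2 + (4 + 8·x + 40·x^2 + 72·x^3 + 36·x^4)·Dx^3  (order 3).
h: a_k = 0, 0, -18, -6, 225/8, 207/20, …
ICs: h(0) = 0, h′(0) = 0, h′′(0) = -36.

f: a_k = 0, -9, 0, 27, 0, -729/5, …
g: a_k = 4, 2, -1/2, 1/4, -5/32, 7/64, …
L₀ := L_f ⊗_s L_g (sym. prod.), ord ≤ 2.
h=∫h₀ ⇒ L = L₀·Dx.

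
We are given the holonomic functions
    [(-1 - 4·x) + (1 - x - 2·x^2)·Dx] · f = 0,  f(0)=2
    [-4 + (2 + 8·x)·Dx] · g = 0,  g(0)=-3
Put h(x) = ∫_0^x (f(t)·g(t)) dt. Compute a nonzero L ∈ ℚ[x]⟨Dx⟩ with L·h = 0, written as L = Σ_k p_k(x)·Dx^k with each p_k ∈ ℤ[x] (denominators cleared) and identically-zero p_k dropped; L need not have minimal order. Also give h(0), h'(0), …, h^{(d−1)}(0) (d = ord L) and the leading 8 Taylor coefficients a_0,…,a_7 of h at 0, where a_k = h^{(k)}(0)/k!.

f: a_k = 2, 2, 6, 10, 22, 42, 86, 170, …
g: a_k = -3, -6, 6, -12, 30, -84, 252, -792, …
Product ⇒ symmetric product L₀, ord ≤ 1.
h=∫h₀ ⇒ L = L₀·Dx.
L = (3 + 6·x + 12·x^2)·Dx + (-1 - 3·x + 6·x^2 + 8·x^3)·Dx^2  (order 2).
h: a_k = 0, -6, -9, -6, -39/2, -54/5, -63, 18/7, …
ICs: h(0) = 0, h′(0) = -6.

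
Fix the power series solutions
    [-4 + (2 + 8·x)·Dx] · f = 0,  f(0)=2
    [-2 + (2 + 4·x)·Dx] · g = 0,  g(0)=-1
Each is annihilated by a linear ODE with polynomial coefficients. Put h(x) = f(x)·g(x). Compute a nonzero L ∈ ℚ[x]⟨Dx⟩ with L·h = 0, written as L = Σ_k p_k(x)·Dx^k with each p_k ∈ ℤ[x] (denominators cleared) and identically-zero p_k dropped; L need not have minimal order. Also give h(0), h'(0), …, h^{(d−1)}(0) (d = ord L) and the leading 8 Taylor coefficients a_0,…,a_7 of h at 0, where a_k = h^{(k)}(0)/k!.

L = (-3 - 8·x) + (1 + 6·x + 8·x^2)·Dx  (order 1).
h: a_k = -2, -6, 1, -3, 37/4, -117/4, 757/8, -2499/8, …
ICs: h(0) = -2.

f: a_k = 2, 4, -4, 8, -20, 56, -168, 528, …
g: a_k = -1, -1, 1/2, -1/2, 5/8, -7/8, 21/16, -33/16, …
L₀ := L_f ⊗_s L_g (sym. prod.), ord ≤ 1.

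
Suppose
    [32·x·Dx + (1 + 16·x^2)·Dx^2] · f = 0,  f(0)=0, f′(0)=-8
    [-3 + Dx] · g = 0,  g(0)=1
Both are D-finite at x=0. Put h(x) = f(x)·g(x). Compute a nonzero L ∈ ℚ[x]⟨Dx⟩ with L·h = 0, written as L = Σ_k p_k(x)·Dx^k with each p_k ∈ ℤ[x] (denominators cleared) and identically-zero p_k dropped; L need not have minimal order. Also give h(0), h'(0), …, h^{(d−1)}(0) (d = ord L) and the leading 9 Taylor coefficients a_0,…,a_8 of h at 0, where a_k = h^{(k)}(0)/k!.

f: a_k = 0, -8, 0, 128/3, 0, -2048/5, 0, 32768/7, 0, …
g: a_k = 1, 3, 9/2, 9/2, 27/8, 81/40, 81/80, 243/560, 729/4480, …
Sym-product of L_f,L_g gives L₀ (≤ ord 2).
L = (9 - 96·x + 144·x^2) + (-6 + 32·x - 96·x^2)·Dx + (1 + 16·x^2)·Dx^2  (order 2).
h: a_k = 0, -8, -24, 20/3, 92, -1223/5, -1053, 208169/70, 859821/70, …
ICs: h(0) = 0, h′(0) = -8.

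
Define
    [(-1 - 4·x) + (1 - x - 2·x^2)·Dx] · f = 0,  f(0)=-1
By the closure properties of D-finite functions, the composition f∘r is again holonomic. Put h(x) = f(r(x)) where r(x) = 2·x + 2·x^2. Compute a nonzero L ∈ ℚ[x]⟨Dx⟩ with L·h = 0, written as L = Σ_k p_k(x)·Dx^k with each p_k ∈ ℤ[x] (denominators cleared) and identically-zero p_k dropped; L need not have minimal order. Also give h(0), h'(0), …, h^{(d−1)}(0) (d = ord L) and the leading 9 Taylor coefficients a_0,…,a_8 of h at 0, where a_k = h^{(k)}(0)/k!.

f: a_k = -1, -1, -3, -5, -11, -21, -43, -85, -171, …
Substitute x→r, Dx→(1/r')Dx; clear ⇒ L₀.
L = (2 + 20·x + 48·x^2 + 32·x^3) + (-1 + 2·x + 10·x^2 + 16·x^3 + 8·x^4)·Dx  (order 1).
h: a_k = -1, -2, -14, -64, -308, -1496, -7208, -34816, -168112, …
ICs: h(0) = -1.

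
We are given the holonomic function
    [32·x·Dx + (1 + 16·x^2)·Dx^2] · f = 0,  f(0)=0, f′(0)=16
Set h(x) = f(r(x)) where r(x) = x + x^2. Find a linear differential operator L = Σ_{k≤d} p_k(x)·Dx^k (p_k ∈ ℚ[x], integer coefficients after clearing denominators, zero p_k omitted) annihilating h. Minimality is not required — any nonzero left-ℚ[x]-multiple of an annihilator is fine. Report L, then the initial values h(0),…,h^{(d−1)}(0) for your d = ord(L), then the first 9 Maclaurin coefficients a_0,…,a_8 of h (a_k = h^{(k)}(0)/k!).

f: a_k = 0, 16, 0, -256/3, 0, 4096/5, 0, -65536/7, 0, …
h₀=f(r): pull back L_f along r ⇒ L₀.
L = (-2 + 32·x + 128·x^2 + 192·x^3 + 96·x^4)·Dx + (1 + 2·x + 16·x^2 + 64·x^3 + 80·x^4 + 32·x^5)·Dx^2  (order 2).
h: a_k = 0, 16, 16, -256/3, -256, 2816/5, 12032/3, -8192/7, -57344, …
ICs: h(0) = 0, h′(0) = 16.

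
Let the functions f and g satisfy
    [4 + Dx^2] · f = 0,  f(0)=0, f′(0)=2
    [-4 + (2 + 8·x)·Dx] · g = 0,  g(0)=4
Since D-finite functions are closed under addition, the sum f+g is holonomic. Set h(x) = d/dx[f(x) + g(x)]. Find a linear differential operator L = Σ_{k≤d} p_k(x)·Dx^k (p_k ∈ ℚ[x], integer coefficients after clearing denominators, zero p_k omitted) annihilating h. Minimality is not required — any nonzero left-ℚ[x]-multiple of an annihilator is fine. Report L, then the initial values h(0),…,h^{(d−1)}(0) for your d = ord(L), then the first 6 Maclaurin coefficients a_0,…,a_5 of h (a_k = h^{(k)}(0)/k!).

f: a_k = 0, 2, 0, -4/3, 0, 4/15, …
g: a_k = 4, 8, -8, 16, -40, 112, …
f+g: L₀ = lclm(L_f,L_g), ord ≤ 2+1.
Derive L from L₀ (diff closure).
L = (-32 - 16·x - 32·x^2) + (-4 - 24·x - 48·x^2 - 64·x^3)·Dx + (-8 - 4·x - 8·x^2)·Dx^2 + (-1 - 6·x - 12·x^2 - 16·x^3)·Dx^3  (order 3).
h: a_k = 10, -16, 44, -160, 1684/3, -2016, …
ICs: h(0) = 10, h′(0) = -16, h′′(0) = 88.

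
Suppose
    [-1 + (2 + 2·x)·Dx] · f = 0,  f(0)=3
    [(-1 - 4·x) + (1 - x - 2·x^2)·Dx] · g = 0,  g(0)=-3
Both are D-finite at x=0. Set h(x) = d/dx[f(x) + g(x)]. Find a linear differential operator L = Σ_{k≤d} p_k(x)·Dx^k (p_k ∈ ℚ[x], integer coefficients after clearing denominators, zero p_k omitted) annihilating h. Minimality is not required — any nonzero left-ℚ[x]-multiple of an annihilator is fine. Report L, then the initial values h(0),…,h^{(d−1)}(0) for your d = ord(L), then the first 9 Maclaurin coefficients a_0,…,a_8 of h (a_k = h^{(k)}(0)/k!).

L = (-78 - 288·x - 288·x^2 - 240·x^3) + (-117 - 693·x - 1188·x^2 - 1332·x^3 - 720·x^4)·Dx + (26 + 52·x + 2·x^2 - 208·x^3 - 344·x^4 - 160·x^5)·Dx^2  (order 2).
h: a_k = -3/2, -75/4, -711/16, -4239/32, -80535/256, -396477/512, -3654987/2048, -16811271/4096, -603370647/65536, …
ICs: h(0) = -3/2, h′(0) = -75/4.

f: a_k = 3, 3/2, -3/8, 3/16, -15/128, 21/256, -63/1024, 99/2048, -1287/32768, …
g: a_k = -3, -3, -9, -15, -33, -63, -129, -255, -513, …
Sum ⇒ L₀ = lclm(L_f,L_g) in ℚ(x)⟨Dx⟩.
Differentiate: ansatz ord ≤ ord L₀ ⇒ L.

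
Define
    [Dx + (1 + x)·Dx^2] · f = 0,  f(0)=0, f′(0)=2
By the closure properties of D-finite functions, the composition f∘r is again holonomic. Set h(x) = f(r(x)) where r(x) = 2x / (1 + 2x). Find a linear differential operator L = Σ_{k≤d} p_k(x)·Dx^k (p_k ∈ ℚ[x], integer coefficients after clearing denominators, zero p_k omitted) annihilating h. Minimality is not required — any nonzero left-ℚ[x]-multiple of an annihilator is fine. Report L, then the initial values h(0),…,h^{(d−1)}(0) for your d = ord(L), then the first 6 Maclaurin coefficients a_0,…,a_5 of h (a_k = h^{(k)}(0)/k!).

L = (6 + 16·x)·Dx + (1 + 6·x + 8·x^2)·Dx^2  (order 2).
h: a_k = 0, 4, -12, 112/3, -120, 1984/5, …
ICs: h(0) = 0, h′(0) = 4.

f: a_k = 0, 2, -1, 2/3, -1/2, 2/5, …
h₀=f(r): pull back L_f along r ⇒ L₀.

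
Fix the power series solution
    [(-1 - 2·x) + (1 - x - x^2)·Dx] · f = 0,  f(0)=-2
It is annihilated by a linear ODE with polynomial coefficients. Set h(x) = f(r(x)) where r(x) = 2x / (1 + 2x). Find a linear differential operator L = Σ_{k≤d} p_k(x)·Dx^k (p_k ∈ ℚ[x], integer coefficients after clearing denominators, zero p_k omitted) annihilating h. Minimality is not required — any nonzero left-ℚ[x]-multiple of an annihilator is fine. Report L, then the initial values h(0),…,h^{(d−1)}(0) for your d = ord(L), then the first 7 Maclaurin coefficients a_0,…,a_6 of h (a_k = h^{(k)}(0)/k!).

L = (2 + 12·x) + (-1 - 4·x + 8·x^3)·Dx  (order 1).
h: a_k = -2, -4, -8, 0, -32, 64, -256, …
ICs: h(0) = -2.

f: a_k = -2, -2, -4, -6, -10, -16, -26, …
L₀ from L_f via x↦r, Dx↦r'^{-1}Dx.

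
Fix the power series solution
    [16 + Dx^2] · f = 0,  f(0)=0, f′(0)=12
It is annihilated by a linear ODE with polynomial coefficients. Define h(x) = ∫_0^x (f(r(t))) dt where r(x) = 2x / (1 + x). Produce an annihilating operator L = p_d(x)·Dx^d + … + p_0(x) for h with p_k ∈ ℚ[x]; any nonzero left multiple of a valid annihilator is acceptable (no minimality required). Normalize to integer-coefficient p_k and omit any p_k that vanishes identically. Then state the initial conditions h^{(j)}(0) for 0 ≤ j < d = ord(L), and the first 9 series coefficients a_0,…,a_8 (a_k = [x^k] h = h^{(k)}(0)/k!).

L = 64·Dx + (2 + 6·x + 6·x^2 + 2·x^3)·Dx^2 + (1 + 4·x + 6·x^2 + 4·x^3 + x^4)·Dx^3  (order 3).
h: a_k = 0, 0, 12, -8, -58, 744/5, -1732/15, -1560/7, 94811/105, …
ICs: h(0) = 0, h′(0) = 0, h′′(0) = 24.

f: a_k = 0, 12, 0, -32, 0, 128/5, 0, -1024/105, 0, …
L₀ from L_f via x↦r, Dx↦r'^{-1}Dx.
∫: right-multiply L₀ by Dx.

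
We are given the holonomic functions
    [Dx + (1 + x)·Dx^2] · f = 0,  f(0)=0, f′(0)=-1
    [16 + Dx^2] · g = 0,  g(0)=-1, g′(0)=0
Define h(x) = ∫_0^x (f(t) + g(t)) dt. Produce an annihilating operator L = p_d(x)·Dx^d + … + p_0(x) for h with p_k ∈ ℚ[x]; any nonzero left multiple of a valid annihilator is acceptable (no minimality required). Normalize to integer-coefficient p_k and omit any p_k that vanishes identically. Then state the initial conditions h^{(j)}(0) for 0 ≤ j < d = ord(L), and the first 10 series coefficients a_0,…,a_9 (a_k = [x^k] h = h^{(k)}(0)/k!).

L = (176 + 256·x + 128·x^2)·Dx^2 + (144 + 400·x + 384·x^2 + 128·x^3)·Dx^3 + (11 + 16·x + 8·x^2)·Dx^4 + (9 + 25·x + 24·x^2 + 8·x^3)·Dx^5  (order 5).
h: a_k = 0, -1, -1/2, 17/6, -1/12, -25/12, -1/30, 527/630, -1/56, -3781/22680, …
ICs: h(0) = 0, h′(0) = -1, h′′(0) = -1, h′′′(0) = 17, h′′′′(0) = -2.

f: a_k = 0, -1, 1/2, -1/3, 1/4, -1/5, 1/6, -1/7, 1/8, -1/9, …
g: a_k = -1, 0, 8, 0, -32/3, 0, 256/45, 0, -512/315, 0, …
h₀=f+g: left-lcm gives L₀, ord ≤ 4.
∫: right-multiply L₀ by Dx.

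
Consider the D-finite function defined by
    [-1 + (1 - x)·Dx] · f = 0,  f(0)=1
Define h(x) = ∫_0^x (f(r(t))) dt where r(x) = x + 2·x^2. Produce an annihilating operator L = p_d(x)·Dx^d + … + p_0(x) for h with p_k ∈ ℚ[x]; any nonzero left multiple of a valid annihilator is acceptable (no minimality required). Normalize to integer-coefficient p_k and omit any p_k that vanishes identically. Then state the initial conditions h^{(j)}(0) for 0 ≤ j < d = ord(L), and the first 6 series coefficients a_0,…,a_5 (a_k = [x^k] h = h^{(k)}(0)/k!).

L = (1 + 4·x)·Dx + (-1 + x + 2·x^2)·Dx^2  (order 2).
h: a_k = 0, 1, 1/2, 1, 5/4, 11/5, …
ICs: h(0) = 0, h′(0) = 1.

f: a_k = 1, 1, 1, 1, 1, 1, …
L₀ from L_f via x↦r, Dx↦r'^{-1}Dx.
∫: right-multiply L₀ by Dx.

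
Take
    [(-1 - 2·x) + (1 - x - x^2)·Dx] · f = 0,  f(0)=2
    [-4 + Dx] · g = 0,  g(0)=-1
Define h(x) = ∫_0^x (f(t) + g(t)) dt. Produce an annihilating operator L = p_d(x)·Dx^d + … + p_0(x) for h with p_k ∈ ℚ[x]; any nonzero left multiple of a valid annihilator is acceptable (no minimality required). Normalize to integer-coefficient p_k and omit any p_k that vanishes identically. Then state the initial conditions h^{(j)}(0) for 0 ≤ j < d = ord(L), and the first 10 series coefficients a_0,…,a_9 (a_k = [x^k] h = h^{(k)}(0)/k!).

L = (-8·x - 72·x^2 - 32·x^3)·Dx + (-12 + 38·x + 22·x^2 - 32·x^3 - 16·x^4)·Dx^2 + (3 - 9·x - x^2 + 10·x^3 + 4·x^4)·Dx^3  (order 3).
h: a_k = 0, 1, -1, -4/3, -7/6, -2/15, 56/45, 914/315, 6103/1260, 20908/2835, …
ICs: h(0) = 0, h′(0) = 1, h′′(0) = -2.

f: a_k = 2, 2, 4, 6, 10, 16, 26, 42, 68, 110, …
g: a_k = -1, -4, -8, -32/3, -32/3, -128/15, -256/45, -1024/315, -512/315, -2048/2835, …
L₀ := lclm(L_f,L_g); ord L₀ ≤ 1+1.
h=∫h₀ ⇒ L = L₀·Dx.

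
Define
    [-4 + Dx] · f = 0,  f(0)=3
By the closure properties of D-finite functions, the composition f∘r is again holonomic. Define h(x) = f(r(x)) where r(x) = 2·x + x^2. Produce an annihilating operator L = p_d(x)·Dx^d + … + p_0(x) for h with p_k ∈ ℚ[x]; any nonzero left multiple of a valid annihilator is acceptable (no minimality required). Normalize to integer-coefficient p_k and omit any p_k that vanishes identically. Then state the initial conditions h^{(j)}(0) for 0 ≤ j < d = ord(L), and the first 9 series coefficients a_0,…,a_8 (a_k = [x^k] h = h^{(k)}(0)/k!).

f: a_k = 3, 12, 24, 32, 32, 128/5, 256/15, 1024/105, 512/105, …
L₀ from L_f via x↦r, Dx↦r'^{-1}Dx.
L = (-8 - 8·x) + Dx  (order 1).
h: a_k = 3, 24, 108, 352, 920, 10176/5, 59104/15, 717056/105, 376928/35, …
ICs: h(0) = 3.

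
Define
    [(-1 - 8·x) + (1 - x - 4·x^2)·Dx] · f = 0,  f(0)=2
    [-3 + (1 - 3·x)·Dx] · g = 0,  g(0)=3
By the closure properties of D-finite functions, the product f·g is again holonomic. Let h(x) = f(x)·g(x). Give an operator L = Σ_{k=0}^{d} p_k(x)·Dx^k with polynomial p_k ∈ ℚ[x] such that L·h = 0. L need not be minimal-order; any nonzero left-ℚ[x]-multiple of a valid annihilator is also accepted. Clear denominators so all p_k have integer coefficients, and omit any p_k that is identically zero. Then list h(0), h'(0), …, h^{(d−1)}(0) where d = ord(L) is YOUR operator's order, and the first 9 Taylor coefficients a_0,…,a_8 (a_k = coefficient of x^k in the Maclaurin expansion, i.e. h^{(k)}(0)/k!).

f: a_k = 2, 2, 10, 18, 58, 130, 362, 882, 2330, …
g: a_k = 3, 9, 27, 81, 243, 729, 2187, 6561, 19683, …
h₀=f·g: eliminate ⇒ L₀, order ≤ 1·1.
L = (-4 - 2·x + 36·x^2) + (1 - 4·x - x^2 + 12·x^3)·Dx  (order 1).
h: a_k = 6, 24, 102, 360, 1254, 4152, 13542, 43272, 136806, …
ICs: h(0) = 6.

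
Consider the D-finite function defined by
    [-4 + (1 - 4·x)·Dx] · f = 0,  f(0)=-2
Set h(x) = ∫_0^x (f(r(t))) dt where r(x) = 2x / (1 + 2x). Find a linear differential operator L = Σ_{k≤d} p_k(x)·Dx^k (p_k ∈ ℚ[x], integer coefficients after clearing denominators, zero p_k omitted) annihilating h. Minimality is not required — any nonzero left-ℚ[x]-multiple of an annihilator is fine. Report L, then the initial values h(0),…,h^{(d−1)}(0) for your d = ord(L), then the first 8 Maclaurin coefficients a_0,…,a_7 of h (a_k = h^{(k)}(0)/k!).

L = 8·Dx + (-1 + 4·x + 12·x^2)·Dx^2  (order 2).
h: a_k = 0, -2, -8, -32, -144, -3456/5, -3456, -124416/7, …
ICs: h(0) = 0, h′(0) = -2.

f: a_k = -2, -8, -32, -128, -512, -2048, -8192, -32768, …
L₀ from L_f via x↦r, Dx↦r'^{-1}Dx.
h=∫₀ˣh₀: take L = L₀·Dx.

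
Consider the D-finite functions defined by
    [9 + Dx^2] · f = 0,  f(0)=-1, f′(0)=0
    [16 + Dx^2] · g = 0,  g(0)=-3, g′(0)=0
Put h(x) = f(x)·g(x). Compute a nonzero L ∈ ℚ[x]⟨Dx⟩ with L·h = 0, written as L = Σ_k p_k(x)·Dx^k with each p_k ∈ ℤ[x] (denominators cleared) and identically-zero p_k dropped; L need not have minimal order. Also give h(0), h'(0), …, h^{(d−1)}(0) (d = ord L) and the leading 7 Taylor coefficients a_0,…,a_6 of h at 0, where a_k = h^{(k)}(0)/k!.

f: a_k = -1, 0, 9/2, 0, -27/8, 0, 81/80, …
g: a_k = -3, 0, 24, 0, -32, 0, 256/15, …
f·g: L₀ = L_f ⊗_s L_g, ord ≤ 2·2.
L = 49 + 50·Dx^2 + Dx^4  (order 4).
h: a_k = 3, 0, -75/2, 0, 1201/8, 0, -11765/48, …
ICs: h(0) = 3, h′(0) = 0, h′′(0) = -75, h′′′(0) = 0.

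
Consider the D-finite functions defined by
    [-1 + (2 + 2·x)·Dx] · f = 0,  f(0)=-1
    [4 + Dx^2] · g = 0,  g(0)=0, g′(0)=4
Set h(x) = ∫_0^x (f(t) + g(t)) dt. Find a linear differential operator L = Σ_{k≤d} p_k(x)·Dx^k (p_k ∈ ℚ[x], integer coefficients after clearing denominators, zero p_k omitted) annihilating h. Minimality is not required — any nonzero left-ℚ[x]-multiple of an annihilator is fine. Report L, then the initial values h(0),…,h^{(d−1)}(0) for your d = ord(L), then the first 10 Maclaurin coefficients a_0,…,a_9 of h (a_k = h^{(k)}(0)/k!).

f: a_k = -1, -1/2, 1/8, -1/16, 5/128, -7/256, 21/1024, -33/2048, 429/32768, -715/65536, …
g: a_k = 0, 4, 0, -8/3, 0, 8/15, 0, -16/315, 0, 8/2835, …
Weyl lclm of L_f,L_g ⇒ L₀ (ord ≤ 3).
h=∫₀ˣh₀: take L = L₀·Dx.
L = (-76 - 128·x - 64·x^2)·Dx + (120 + 376·x + 384·x^2 + 128·x^3)·Dx^2 + (-19 - 32·x - 16·x^2)·Dx^3 + (30 + 94·x + 96·x^2 + 32·x^3)·Dx^4  (order 4).
h: a_k = 0, -1, 7/4, 1/24, -131/192, 1/128, 1943/23040, 3/1024, -43163/5160960, 143/98304, …
ICs: h(0) = 0, h′(0) = -1, h′′(0) = 7/2, h′′′(0) = 1/4.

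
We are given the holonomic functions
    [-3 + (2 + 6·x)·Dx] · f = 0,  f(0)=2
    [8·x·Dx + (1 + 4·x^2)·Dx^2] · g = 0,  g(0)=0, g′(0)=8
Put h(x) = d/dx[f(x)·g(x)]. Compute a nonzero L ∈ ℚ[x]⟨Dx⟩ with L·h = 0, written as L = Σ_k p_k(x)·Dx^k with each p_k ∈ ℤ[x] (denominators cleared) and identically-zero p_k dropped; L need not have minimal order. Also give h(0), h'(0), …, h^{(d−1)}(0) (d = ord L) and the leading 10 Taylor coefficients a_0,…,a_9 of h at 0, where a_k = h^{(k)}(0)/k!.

L = (15 + 1440·x + 1656·x^2 - 3456·x^3 - 1296·x^4) + (172 + 1188·x + 3552·x^2 + 1152·x^3 - 12096·x^4 - 5184·x^5)·Dx + (36 + 152·x + 36·x^2 - 256·x^3 - 864·x^4 - 3456·x^5 - 1728·x^6)·Dx^2  (order 2).
h: a_k = 16, 48, -118, -20, 983/8, 35307/40, -841319/320, 1294977/560, -77121523/14336, 1488121321/43008, …
ICs: h(0) = 16, h′(0) = 48.

f: a_k = 2, 3, -9/4, 27/8, -405/64, 1701/128, -15309/512, 72171/1024, -2814669/16384, 14073345/32768, …
g: a_k = 0, 8, 0, -32/3, 0, 128/5, 0, -512/7, 0, 2048/9, …
f·g: L₀ = L_f ⊗_s L_g, ord ≤ 1·2.
Derive L from L₀ (diff closure).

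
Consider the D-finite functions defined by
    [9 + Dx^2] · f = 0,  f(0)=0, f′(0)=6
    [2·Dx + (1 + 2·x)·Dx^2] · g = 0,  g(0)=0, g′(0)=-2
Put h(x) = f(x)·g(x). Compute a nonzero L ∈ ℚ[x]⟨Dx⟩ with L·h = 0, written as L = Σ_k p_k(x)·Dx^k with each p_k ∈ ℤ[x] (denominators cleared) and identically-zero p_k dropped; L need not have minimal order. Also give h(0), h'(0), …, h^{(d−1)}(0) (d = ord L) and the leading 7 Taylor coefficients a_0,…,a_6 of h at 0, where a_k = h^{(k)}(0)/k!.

f: a_k = 0, 6, 0, -9, 0, 81/20, 0, …
g: a_k = 0, -2, 2, -8/3, 4, -32/5, 32/3, …
L₀ := L_f ⊗_s L_g (sym. prod.), ord ≤ 4.
L = (63 + 1053·x + 3969·x^2 + 5832·x^3 + 2916·x^4) + (63 + 450·x + 972·x^2 + 648·x^3)·Dx + (25 + 270·x + 918·x^2 + 1296·x^3 + 648·x^4)·Dx^2 + (7 + 50·x + 108·x^2 + 72·x^3)·Dx^3 + (2 + 17·x + 53·x^2 + 72·x^3 + 36·x^4)·Dx^4  (order 4).
h: a_k = 0, 0, -12, 12, 2, 6, -45/2, …
ICs: h(0) = 0, h′(0) = 0, h′′(0) = -24, h′′′(0) = 72.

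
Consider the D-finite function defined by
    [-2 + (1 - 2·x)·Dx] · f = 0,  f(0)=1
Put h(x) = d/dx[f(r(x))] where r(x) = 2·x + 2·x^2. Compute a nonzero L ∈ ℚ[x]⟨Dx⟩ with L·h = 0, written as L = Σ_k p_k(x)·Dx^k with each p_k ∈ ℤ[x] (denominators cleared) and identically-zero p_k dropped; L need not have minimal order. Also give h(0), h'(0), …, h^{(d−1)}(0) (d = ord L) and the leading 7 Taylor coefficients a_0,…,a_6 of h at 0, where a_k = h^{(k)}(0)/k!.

f: a_k = 1, 2, 4, 8, 16, 32, 64, …
h₀=f(r): pull back L_f along r ⇒ L₀.
Derive L from L₀ (diff closure).
L = (10 + 24·x + 24·x^2) + (-1 + 2·x + 12·x^2 + 8·x^3)·Dx  (order 1).
h: a_k = 4, 40, 288, 1856, 11200, 64896, 365568, …
ICs: h(0) = 4.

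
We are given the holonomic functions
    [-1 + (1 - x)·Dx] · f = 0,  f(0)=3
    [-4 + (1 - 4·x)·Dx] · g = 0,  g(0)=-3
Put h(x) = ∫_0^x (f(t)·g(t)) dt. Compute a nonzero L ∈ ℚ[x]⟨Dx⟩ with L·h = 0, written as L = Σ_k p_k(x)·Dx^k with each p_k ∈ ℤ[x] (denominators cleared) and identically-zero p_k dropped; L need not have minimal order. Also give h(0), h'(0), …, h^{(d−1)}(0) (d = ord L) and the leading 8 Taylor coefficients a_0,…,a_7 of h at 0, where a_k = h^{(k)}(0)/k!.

L = (-5 + 8·x)·Dx + (1 - 5·x + 4·x^2)·Dx^2  (order 2).
h: a_k = 0, -9, -45/2, -63, -765/4, -3069/5, -4095/2, -49149/7, …
ICs: h(0) = 0, h′(0) = -9.

f: a_k = 3, 3, 3, 3, 3, 3, 3, 3, …
g: a_k = -3, -12, -48, -192, -768, -3072, -12288, -49152, …
Sym-product of L_f,L_g gives L₀ (≤ ord 1).
∫: right-multiply L₀ by Dx.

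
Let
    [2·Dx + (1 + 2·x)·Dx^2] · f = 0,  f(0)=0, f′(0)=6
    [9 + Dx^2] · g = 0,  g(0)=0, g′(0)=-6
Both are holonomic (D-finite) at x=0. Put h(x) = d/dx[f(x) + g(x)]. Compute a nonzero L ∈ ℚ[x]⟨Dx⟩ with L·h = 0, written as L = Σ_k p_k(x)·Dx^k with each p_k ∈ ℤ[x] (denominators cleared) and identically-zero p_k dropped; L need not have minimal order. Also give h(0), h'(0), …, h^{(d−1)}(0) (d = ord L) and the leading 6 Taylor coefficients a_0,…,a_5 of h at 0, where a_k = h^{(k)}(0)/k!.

L = (594 + 648·x + 648·x^2) + (153 + 630·x + 972·x^2 + 648·x^3)·Dx + (66 + 72·x + 72·x^2)·Dx^2 + (17 + 70·x + 108·x^2 + 72·x^3)·Dx^3  (order 3).
h: a_k = 0, -12, 51, -48, 303/4, -192, …
ICs: h(0) = 0, h′(0) = -12, h′′(0) = 102.

f: a_k = 0, 6, -6, 8, -12, 96/5, …
g: a_k = 0, -6, 0, 9, 0, -81/20, …
h₀=f+g: left-lcm gives L₀, ord ≤ 4.
Differentiate: ansatz ord ≤ ord L₀ ⇒ L.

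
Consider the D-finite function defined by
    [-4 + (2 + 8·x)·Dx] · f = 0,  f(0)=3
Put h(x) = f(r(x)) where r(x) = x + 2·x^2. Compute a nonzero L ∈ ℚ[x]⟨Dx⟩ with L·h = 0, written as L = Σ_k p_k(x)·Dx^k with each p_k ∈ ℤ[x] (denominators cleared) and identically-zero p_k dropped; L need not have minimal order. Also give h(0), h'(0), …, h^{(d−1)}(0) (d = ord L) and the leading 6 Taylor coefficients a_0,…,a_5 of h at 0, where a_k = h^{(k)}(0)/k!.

L = (-2 - 8·x) + (1 + 4·x + 8·x^2)·Dx  (order 1).
h: a_k = 3, 6, 6, -12, 18, -12, …
ICs: h(0) = 3.

f: a_k = 3, 6, -6, 12, -30, 84, …
Change of var in L_f (x↦r) gives L₀.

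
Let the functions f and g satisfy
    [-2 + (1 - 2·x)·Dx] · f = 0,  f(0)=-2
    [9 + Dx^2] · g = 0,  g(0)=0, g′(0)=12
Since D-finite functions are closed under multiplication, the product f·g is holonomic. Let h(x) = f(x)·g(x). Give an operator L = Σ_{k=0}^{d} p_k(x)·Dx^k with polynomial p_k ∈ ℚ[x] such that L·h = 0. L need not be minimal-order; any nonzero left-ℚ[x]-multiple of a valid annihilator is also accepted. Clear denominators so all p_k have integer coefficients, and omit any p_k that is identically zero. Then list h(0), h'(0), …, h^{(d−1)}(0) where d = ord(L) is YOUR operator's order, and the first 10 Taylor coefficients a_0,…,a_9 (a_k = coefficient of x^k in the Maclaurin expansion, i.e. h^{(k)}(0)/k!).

L = (-9 + 18·x) + 4·Dx + (-1 + 2·x)·Dx^2  (order 2).
h: a_k = 0, -24, -48, -60, -120, -1281/5, -2562/5, -71493/70, -71493/35, -2288019/560, …
ICs: h(0) = 0, h′(0) = -24.

f: a_k = -2, -4, -8, -16, -32, -64, -128, -256, -512, -1024, …
g: a_k = 0, 12, 0, -18, 0, 81/10, 0, -243/140, 0, 243/1120, …
f·g: L₀ = L_f ⊗_s L_g, ord ≤ 1·2.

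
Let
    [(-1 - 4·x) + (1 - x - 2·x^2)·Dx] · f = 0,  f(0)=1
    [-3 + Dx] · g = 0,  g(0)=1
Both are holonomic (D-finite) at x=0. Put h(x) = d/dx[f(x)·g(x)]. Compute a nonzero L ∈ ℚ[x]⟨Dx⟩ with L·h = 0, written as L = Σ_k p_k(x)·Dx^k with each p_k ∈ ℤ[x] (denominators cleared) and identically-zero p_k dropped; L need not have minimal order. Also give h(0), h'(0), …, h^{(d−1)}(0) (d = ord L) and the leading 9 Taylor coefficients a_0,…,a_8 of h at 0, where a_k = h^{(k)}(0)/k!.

f: a_k = 1, 1, 3, 5, 11, 21, 43, 85, 171, …
g: a_k = 1, 3, 9/2, 9/2, 27/8, 81/40, 81/80, 243/560, 729/4480, …
h₀=f·g: eliminate ⇒ L₀, order ≤ 1·1.
h=h₀': d/dx-closure on L₀ ⇒ L.
L = (21 + 12·x - 39·x^2 - 12·x^3 + 36·x^4) + (-4 + 3·x + 15·x^2 - 4·x^3 - 12·x^4)·Dx  (order 1).
h: a_k = 4, 21, 69, 379/2, 477, 45879/40, 107071/40, 3426681/560, 2202813/160, …
ICs: h(0) = 4.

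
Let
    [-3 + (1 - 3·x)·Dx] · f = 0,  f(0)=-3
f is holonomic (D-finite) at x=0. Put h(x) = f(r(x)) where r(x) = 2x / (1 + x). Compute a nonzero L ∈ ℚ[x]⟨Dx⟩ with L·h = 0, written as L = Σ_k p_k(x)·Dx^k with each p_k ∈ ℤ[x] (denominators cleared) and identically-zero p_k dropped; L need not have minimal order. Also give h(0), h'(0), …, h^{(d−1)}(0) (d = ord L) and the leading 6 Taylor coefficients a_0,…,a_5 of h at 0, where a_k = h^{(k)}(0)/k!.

L = 6 + (-1 + 4·x + 5·x^2)·Dx  (order 1).
h: a_k = -3, -18, -90, -450, -2250, -11250, …
ICs: h(0) = -3.

f: a_k = -3, -9, -27, -81, -243, -729, …
Change of var in L_f (x↦r) gives L₀.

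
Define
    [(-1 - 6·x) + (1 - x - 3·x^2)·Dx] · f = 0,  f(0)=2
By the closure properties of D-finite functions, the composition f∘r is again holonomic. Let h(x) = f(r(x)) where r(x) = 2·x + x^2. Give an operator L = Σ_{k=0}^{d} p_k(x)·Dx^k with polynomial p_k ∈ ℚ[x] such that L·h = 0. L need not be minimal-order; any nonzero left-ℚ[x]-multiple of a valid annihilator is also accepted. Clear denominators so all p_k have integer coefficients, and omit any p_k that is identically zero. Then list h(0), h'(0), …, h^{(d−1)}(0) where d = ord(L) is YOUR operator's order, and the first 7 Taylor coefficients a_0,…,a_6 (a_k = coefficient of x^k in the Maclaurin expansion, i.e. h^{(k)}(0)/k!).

L = (2 + 26·x + 36·x^2 + 12·x^3) + (-1 + 2·x + 13·x^2 + 12·x^3 + 3·x^4)·Dx  (order 1).
h: a_k = 2, 4, 34, 144, 784, 3860, 19742, …
ICs: h(0) = 2.

f: a_k = 2, 2, 8, 14, 38, 80, 194, …
Substitute x→r, Dx→(1/r')Dx; clear ⇒ L₀.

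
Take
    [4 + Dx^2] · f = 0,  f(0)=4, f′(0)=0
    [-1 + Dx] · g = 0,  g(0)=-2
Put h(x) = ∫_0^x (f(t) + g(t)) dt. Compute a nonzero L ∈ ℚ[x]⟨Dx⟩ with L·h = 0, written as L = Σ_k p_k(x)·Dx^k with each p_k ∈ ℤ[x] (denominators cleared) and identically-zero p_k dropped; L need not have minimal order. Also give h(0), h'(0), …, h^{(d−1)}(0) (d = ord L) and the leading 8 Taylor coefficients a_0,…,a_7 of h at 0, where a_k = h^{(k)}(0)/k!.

L = -4·Dx + 4·Dx^2 - Dx^3 + Dx^4  (order 4).
h: a_k = 0, 2, -1, -3, -1/12, 31/60, -1/360, -43/840, …
ICs: h(0) = 0, h′(0) = 2, h′′(0) = -2, h′′′(0) = -18.

f: a_k = 4, 0, -8, 0, 8/3, 0, -16/45, 0, …
g: a_k = -2, -2, -1, -1/3, -1/12, -1/60, -1/360, -1/2520, …
h₀=f+g: left-lcm gives L₀, ord ≤ 3.
∫: right-multiply L₀ by Dx.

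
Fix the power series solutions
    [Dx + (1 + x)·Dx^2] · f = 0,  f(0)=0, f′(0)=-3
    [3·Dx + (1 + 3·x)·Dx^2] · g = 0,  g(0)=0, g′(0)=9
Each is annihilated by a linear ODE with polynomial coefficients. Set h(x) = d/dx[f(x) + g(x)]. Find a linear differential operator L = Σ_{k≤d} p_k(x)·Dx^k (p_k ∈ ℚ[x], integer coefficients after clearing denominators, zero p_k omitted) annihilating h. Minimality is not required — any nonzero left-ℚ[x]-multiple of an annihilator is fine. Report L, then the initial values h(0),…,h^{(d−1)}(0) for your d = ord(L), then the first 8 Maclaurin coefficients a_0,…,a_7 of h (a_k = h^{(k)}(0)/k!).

f: a_k = 0, -3, 3/2, -1, 3/4, -3/5, 1/2, -3/7, …
g: a_k = 0, 9, -27/2, 27, -243/4, 729/5, -729/2, 6561/7, …
L₀ := lclm(L_f,L_g); ord L₀ ≤ 2+2.
Differentiate: ansatz ord ≤ ord L₀ ⇒ L.
L = 6 + (8 + 12·x)·Dx + (1 + 4·x + 3·x^2)·Dx^2  (order 2).
h: a_k = 6, -24, 78, -240, 726, -2184, 6558, -19680, …
ICs: h(0) = 6, h′(0) = -24.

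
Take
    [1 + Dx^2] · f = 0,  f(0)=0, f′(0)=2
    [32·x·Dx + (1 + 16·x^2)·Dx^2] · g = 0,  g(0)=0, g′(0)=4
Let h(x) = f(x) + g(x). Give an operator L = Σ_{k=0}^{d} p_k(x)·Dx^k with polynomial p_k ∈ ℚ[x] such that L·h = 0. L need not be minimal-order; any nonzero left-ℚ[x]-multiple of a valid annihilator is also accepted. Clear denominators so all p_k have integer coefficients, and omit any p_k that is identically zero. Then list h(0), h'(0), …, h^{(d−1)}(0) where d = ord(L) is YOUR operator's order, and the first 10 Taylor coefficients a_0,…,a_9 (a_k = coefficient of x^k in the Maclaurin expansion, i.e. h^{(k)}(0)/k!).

f: a_k = 0, 2, 0, -1/3, 0, 1/60, 0, -1/2520, 0, 1/181440, …
g: a_k = 0, 4, 0, -64/3, 0, 1024/5, 0, -16384/7, 0, 262144/9, …
f+g: L₀ = lclm(L_f,L_g), ord ≤ 2+2.
L = (-6112·x + 99328·x^3 + 8192·x^5)·Dx + (-31 + 1072·x^2 + 25344·x^4 + 4096·x^6)·Dx^2 + (-6112·x + 99328·x^3 + 8192·x^5)·Dx^3 + (-31 + 1072·x^2 + 25344·x^4 + 4096·x^6)·Dx^4  (order 4).
h: a_k = 0, 6, 0, -65/3, 0, 12289/60, 0, -5898241/2520, 0, 5284823041/181440, …
ICs: h(0) = 0, h′(0) = 6, h′′(0) = 0, h′′′(0) = -130.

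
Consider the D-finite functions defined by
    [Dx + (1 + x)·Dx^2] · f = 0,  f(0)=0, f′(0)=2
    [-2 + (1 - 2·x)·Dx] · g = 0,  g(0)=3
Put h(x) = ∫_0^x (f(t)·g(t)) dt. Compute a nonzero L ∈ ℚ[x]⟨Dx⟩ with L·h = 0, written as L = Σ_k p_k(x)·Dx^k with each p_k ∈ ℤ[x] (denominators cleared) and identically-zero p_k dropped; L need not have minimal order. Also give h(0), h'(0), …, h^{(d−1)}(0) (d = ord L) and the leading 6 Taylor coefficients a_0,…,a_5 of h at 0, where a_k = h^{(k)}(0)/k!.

f: a_k = 0, 2, -1, 2/3, -1/2, 2/5, …
g: a_k = 3, 6, 12, 24, 48, 96, …
Sym-product of L_f,L_g gives L₀ (≤ ord 2).
Integrate: L := L₀·Dx.
L = 2·Dx + (3 + 6·x)·Dx^2 + (-1 + x + 2·x^2)·Dx^3  (order 3).
h: a_k = 0, 0, 3, 3, 5, 77/10, …
ICs: h(0) = 0, h′(0) = 0, h′′(0) = 6.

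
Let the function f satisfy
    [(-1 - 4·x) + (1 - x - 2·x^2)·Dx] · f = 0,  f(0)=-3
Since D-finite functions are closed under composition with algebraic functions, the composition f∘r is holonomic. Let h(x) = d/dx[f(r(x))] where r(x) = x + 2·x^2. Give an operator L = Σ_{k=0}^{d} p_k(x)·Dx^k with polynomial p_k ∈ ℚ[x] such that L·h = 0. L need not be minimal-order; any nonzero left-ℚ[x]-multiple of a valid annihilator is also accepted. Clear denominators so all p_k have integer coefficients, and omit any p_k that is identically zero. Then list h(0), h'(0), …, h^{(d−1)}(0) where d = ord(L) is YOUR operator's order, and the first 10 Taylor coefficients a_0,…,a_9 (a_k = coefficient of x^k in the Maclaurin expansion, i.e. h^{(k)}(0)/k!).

f: a_k = -3, -3, -9, -15, -33, -63, -129, -255, -513, -1023, …
Substitute x→r, Dx→(1/r')Dx; clear ⇒ L₀.
Differentiate: ansatz ord ≤ ord L₀ ⇒ L.
L = (10 + 72·x + 240·x^2 + 544·x^3 + 1344·x^4 + 1920·x^5 + 1280·x^6) + (-1 - 7·x - 12·x^2 + 32·x^3 + 200·x^4 + 384·x^5 + 448·x^6 + 256·x^7)·Dx  (order 1).
h: a_k = -3, -30, -153, -636, -2535, -10026, -37653, -139128, -506979, -1822950, …
ICs: h(0) = -3.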